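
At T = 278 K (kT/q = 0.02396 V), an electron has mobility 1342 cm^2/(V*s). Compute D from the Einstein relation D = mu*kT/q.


Step 1: D = mu * (kT/q)
Step 2: D = 1342 * 0.02396
Step 3: D = 32.15 cm^2/s

32.15


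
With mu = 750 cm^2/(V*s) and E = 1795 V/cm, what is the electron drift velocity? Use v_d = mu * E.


Step 1: v_d = mu * E
Step 2: v_d = 750 * 1795 = 1346250
Step 3: v_d = 1.35e+06 cm/s

1.35e+06


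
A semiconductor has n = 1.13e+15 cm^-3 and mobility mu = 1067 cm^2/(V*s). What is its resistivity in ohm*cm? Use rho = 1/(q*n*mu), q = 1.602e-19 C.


Step 1: sigma = q * n * mu = 1.602e-19 * 1.13e+15 * 1067 = 1.93155e-01 S/cm
Step 2: rho = 1 / sigma = 1 / 1.93155e-01 = 5.177 ohm*cm

5.177


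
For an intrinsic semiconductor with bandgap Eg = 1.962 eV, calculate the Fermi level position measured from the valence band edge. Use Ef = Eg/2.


Step 1: For an intrinsic semiconductor, the Fermi level sits at midgap.
Step 2: Ef = Eg / 2 = 1.962 / 2 = 0.981 eV

0.981


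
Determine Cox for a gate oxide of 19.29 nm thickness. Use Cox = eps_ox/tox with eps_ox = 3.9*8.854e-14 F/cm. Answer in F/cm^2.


Step 1: eps_ox = 3.9 * 8.854e-14 = 3.45306e-13 F/cm
Step 2: tox in cm = 19.29 nm * 1e-7 = 1.9290e-06 cm
Step 3: Cox = 3.45306e-13 / 1.9290e-06 = 1.79e-07 F/cm^2

1.79e-07


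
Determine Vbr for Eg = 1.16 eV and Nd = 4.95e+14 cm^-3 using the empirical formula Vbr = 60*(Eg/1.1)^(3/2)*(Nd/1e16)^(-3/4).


Step 1: Eg/1.1 = 1.16/1.1 = 1.054545
Step 2: (Eg/1.1)^1.5 = 1.054545^1.5 = 1.082923
Step 3: (Nd/1e16)^(-0.75) = (0.0495)^(-0.75) = 9.528973
Step 4: Vbr = 60 * 1.082923 * 9.528973 = 619.1 V

619.1


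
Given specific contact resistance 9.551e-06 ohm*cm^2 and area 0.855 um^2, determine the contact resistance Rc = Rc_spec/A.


Step 1: Convert area to cm^2: 0.855 um^2 = 8.5500e-09 cm^2
Step 2: Rc = Rc_spec / A = 9.551e-06 / 8.5500e-09
Step 3: Rc = 1.12e+03 ohms

1.12e+03


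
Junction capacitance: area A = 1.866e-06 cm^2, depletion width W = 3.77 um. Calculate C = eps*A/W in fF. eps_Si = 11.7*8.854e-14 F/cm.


Step 1: eps_Si = 11.7 * 8.854e-14 = 1.035918e-12 F/cm
Step 2: W in cm = 3.77 * 1e-4 = 3.77e-04 cm
Step 3: C = 1.035918e-12 * 1.866e-06 / 3.77e-04 = 5.127382e-15 F
Step 4: C = 5.13 fF

5.13


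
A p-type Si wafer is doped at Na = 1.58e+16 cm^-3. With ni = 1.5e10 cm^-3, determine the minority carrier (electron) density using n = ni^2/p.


Step 1: Majority hole concentration p ≈ Na = 1.58e+16 cm^-3
Step 2: n = ni^2 / Na = (1.5e10)^2 / 1.58e+16
Step 3: n = 1.42e+04 cm^-3

1.42e+04


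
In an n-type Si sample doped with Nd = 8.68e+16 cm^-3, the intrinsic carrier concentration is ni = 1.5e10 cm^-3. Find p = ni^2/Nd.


Step 1: Since Nd >> ni, n ≈ Nd = 8.68e+16 cm^-3
Step 2: p = ni^2 / n = (1.5e10)^2 / 8.68e+16
Step 3: p = 2.25e20 / 8.68e+16 = 2.59e+03 cm^-3

2.59e+03


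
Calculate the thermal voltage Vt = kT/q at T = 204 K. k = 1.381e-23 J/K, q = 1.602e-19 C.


Step 1: kT = 1.381e-23 * 204 = 2.81724e-21 J
Step 2: Vt = kT/q = 2.81724e-21 / 1.602e-19
Step 3: Vt = 0.01759 V

0.01759


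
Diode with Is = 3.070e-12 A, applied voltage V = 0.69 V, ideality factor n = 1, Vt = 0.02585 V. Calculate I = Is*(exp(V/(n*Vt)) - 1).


Step 1: V/(n*Vt) = 0.69/(1*0.02585) = 26.6925
Step 2: exp(26.6925) = 3.9121e+11
Step 3: I = 3.070e-12 * (3.9121e+11 - 1) = 1.20e+00 A

1.20e+00


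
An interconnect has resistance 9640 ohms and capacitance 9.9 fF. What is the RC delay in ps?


Step 1: tau = R * C
Step 2: tau = 9640 * 9.9 fF = 9640 * 9.9e-15 F
Step 3: tau = 9.5436e-11 s = 95.436 ps

95.436


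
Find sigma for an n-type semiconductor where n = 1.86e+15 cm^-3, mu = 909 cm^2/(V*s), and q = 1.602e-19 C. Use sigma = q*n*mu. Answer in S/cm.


Step 1: sigma = q * n * mu
Step 2: sigma = 1.602e-19 * 1.86e+15 * 909
Step 3: sigma = 2.709e-01 S/cm

2.709e-01


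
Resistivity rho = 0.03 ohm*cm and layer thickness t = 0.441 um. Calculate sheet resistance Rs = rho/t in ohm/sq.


Step 1: Convert thickness to cm: t = 0.441 um = 4.4100e-05 cm
Step 2: Rs = rho / t = 0.03 / 4.4100e-05
Step 3: Rs = 680.3 ohm/sq

680.3


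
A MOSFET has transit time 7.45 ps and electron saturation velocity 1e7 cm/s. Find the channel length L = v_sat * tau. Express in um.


Step 1: tau in seconds = 7.45 ps * 1e-12 = 7.4500e-12 s
Step 2: L = v_sat * tau = 1e7 * 7.4500e-12 = 7.4500e-05 cm
Step 3: L in um = 7.4500e-05 * 1e4 = 0.745 um

0.745


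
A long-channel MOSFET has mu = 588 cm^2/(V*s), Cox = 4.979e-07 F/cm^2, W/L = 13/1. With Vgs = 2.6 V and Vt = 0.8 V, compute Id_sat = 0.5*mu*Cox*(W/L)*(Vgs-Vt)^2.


Step 1: Overdrive voltage Vov = Vgs - Vt = 2.6 - 0.8 = 1.8 V
Step 2: W/L = 13/1 = 13
Step 3: Id = 0.5 * 588 * 4.979e-07 * 13 * 1.8^2
Step 4: Id = 6.17e-03 A

6.17e-03


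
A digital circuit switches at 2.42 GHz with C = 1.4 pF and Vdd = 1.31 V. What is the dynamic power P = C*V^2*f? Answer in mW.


Step 1: V^2 = 1.31^2 = 1.7161 V^2
Step 2: P = C*V^2*f = 1.4e-12 F * 1.7161 * 2.42e9 Hz
Step 3: P = 5.8141468e-03 W
Step 4: P = 5.814 mW

5.814


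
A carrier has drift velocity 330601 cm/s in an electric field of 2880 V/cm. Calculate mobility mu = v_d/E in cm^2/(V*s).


Step 1: mu = v_d / E
Step 2: mu = 330601 / 2880
Step 3: mu = 114.79 cm^2/(V*s)

114.79


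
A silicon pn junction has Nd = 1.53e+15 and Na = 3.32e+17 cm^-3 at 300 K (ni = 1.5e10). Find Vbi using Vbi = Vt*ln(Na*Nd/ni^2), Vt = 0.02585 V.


Step 1: Compute Na*Nd/ni^2 = 3.32e+17 * 1.53e+15 / (1.5e10)^2 = 2.2576e+12
Step 2: ln(2.2576e+12) = 28.4453
Step 3: Vbi = 0.02585 * 28.4453 = 0.735 V

0.735


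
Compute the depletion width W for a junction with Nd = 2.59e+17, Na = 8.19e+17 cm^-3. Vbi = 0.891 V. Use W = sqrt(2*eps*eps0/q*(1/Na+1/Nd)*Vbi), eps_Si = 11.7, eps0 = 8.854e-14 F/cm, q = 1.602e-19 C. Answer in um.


Step 1: 1/Na + 1/Nd = 1/8.19e+17 + 1/2.59e+17 = 5.08201e-18
Step 2: 2*eps*eps0/q = 2*11.7*8.854e-14/1.602e-19 = 1.293281e+07
Step 3: W^2 = 1.293281e+07 * 5.08201e-18 * 0.891 = 5.85607e-11
Step 4: W = sqrt(5.85607e-11) = 7.652e-06 cm = 0.07652 um

0.07652


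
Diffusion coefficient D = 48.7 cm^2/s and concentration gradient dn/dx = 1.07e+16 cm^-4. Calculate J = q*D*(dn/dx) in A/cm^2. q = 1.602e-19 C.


Step 1: J = q * D * (dn/dx)
Step 2: J = 1.602e-19 * 48.7 * 1.07e+16
Step 3: J = 8.35e-02 A/cm^2

8.35e-02


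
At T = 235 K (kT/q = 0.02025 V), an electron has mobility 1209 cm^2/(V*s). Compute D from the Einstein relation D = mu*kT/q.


Step 1: D = mu * (kT/q)
Step 2: D = 1209 * 0.02025
Step 3: D = 24.48 cm^2/s

24.48


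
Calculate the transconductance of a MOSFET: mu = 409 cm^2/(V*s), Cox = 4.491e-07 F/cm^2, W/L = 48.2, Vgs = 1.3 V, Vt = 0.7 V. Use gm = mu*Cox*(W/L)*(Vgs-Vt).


Step 1: Vov = Vgs - Vt = 1.3 - 0.7 = 0.6 V
Step 2: gm = mu * Cox * (W/L) * Vov
Step 3: gm = 409 * 4.491e-07 * 48.2 * 0.6 = 5.31e-03 S

5.31e-03


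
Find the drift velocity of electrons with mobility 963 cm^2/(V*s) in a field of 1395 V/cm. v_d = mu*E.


Step 1: v_d = mu * E
Step 2: v_d = 963 * 1395 = 1343385
Step 3: v_d = 1.34e+06 cm/s

1.34e+06


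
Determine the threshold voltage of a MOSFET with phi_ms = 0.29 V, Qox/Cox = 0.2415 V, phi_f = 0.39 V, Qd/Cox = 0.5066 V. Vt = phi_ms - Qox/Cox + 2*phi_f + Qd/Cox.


Step 1: Vt = phi_ms - Qox/Cox + 2*phi_f + Qd/Cox
Step 2: Vt = 0.29 - 0.2415 + 2*0.39 + 0.5066
Step 3: Vt = 0.29 - 0.2415 + 0.78 + 0.5066
Step 4: Vt = 1.3351 V

1.3351


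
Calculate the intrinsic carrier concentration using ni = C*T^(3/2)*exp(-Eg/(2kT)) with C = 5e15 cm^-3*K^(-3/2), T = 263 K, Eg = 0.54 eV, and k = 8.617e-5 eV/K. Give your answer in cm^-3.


Step 1: Compute kT = 8.617e-5 * 263 = 0.02266271 eV
Step 2: Exponent = -Eg/(2kT) = -0.54/(2*0.02266271) = -11.91384
Step 3: T^(3/2) = 263^1.5 = 4265.14
Step 4: ni = 5e15 * 4265.14 * exp(-11.91384) = 1.43e+14 cm^-3

1.43e+14


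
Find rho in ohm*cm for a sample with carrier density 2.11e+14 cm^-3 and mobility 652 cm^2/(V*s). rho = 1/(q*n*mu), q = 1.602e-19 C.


Step 1: sigma = q * n * mu = 1.602e-19 * 2.11e+14 * 652 = 2.20390e-02 S/cm
Step 2: rho = 1 / sigma = 1 / 2.20390e-02 = 45.37 ohm*cm

45.37


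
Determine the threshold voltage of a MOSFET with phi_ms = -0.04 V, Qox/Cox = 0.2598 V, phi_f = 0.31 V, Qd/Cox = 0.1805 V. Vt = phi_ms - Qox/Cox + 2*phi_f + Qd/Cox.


Step 1: Vt = phi_ms - Qox/Cox + 2*phi_f + Qd/Cox
Step 2: Vt = -0.04 - 0.2598 + 2*0.31 + 0.1805
Step 3: Vt = -0.04 - 0.2598 + 0.62 + 0.1805
Step 4: Vt = 0.5007 V

0.5007


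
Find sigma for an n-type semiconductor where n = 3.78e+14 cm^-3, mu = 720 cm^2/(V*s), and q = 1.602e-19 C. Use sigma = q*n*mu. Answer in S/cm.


Step 1: sigma = q * n * mu
Step 2: sigma = 1.602e-19 * 3.78e+14 * 720
Step 3: sigma = 4.360e-02 S/cm

4.360e-02


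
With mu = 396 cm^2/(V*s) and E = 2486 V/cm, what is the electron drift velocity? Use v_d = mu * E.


Step 1: v_d = mu * E
Step 2: v_d = 396 * 2486 = 984456
Step 3: v_d = 9.84e+05 cm/s

9.84e+05


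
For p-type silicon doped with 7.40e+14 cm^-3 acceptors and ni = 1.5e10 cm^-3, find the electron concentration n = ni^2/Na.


Step 1: Majority hole concentration p ≈ Na = 7.40e+14 cm^-3
Step 2: n = ni^2 / Na = (1.5e10)^2 / 7.40e+14
Step 3: n = 3.04e+05 cm^-3

3.04e+05


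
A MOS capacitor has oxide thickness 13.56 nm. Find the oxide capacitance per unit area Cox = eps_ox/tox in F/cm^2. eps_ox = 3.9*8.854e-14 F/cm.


Step 1: eps_ox = 3.9 * 8.854e-14 = 3.45306e-13 F/cm
Step 2: tox in cm = 13.56 nm * 1e-7 = 1.3560e-06 cm
Step 3: Cox = 3.45306e-13 / 1.3560e-06 = 2.55e-07 F/cm^2

2.55e-07


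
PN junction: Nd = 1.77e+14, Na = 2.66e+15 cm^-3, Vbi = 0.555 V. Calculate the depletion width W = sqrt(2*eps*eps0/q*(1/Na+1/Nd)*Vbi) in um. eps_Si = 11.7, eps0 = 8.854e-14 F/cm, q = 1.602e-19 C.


Step 1: 1/Na + 1/Nd = 1/2.66e+15 + 1/1.77e+14 = 6.02566e-15
Step 2: 2*eps*eps0/q = 2*11.7*8.854e-14/1.602e-19 = 1.293281e+07
Step 3: W^2 = 1.293281e+07 * 6.02566e-15 * 0.555 = 4.32504e-08
Step 4: W = sqrt(4.32504e-08) = 2.080e-04 cm = 2.08 um

2.08


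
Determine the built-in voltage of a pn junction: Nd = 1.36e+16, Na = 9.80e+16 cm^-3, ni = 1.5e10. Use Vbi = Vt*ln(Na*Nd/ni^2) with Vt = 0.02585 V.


Step 1: Compute Na*Nd/ni^2 = 9.80e+16 * 1.36e+16 / (1.5e10)^2 = 5.9236e+12
Step 2: ln(5.9236e+12) = 29.4100
Step 3: Vbi = 0.02585 * 29.4100 = 0.76 V

0.76


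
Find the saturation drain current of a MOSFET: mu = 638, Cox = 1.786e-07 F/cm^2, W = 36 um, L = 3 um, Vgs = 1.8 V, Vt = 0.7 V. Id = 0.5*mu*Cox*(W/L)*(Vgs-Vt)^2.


Step 1: Overdrive voltage Vov = Vgs - Vt = 1.8 - 0.7 = 1.1 V
Step 2: W/L = 36/3 = 12
Step 3: Id = 0.5 * 638 * 1.786e-07 * 12 * 1.1^2
Step 4: Id = 8.27e-04 A

8.27e-04


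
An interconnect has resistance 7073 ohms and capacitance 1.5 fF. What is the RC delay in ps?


Step 1: tau = R * C
Step 2: tau = 7073 * 1.5 fF = 7073 * 1.5e-15 F
Step 3: tau = 1.06095e-11 s = 10.6095 ps

10.6095


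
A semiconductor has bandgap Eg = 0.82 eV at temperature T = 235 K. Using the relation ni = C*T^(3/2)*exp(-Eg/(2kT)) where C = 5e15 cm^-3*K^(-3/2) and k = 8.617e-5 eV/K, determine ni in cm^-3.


Step 1: Compute kT = 8.617e-5 * 235 = 0.02024995 eV
Step 2: Exponent = -Eg/(2kT) = -0.82/(2*0.02024995) = -20.24696
Step 3: T^(3/2) = 235^1.5 = 3602.48
Step 4: ni = 5e15 * 3602.48 * exp(-20.24696) = 2.90e+10 cm^-3

2.90e+10


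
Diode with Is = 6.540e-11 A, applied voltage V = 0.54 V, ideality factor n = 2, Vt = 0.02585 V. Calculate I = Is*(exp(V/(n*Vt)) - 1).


Step 1: V/(n*Vt) = 0.54/(2*0.02585) = 10.4449
Step 2: exp(10.4449) = 3.4369e+04
Step 3: I = 6.540e-11 * (3.4369e+04 - 1) = 2.25e-06 A

2.25e-06


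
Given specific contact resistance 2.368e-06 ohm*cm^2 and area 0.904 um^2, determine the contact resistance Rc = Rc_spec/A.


Step 1: Convert area to cm^2: 0.904 um^2 = 9.0400e-09 cm^2
Step 2: Rc = Rc_spec / A = 2.368e-06 / 9.0400e-09
Step 3: Rc = 2.62e+02 ohms

2.62e+02


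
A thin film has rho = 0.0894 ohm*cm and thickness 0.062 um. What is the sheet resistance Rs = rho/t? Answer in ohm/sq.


Step 1: Convert thickness to cm: t = 0.062 um = 6.2000e-06 cm
Step 2: Rs = rho / t = 0.0894 / 6.2000e-06
Step 3: Rs = 14419.4 ohm/sq

14419.4


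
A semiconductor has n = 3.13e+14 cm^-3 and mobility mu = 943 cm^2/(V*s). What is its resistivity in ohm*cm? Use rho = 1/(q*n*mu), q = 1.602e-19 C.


Step 1: sigma = q * n * mu = 1.602e-19 * 3.13e+14 * 943 = 4.72845e-02 S/cm
Step 2: rho = 1 / sigma = 1 / 4.72845e-02 = 21.15 ohm*cm

21.15


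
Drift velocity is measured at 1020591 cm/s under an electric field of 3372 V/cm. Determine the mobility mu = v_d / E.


Step 1: mu = v_d / E
Step 2: mu = 1020591 / 3372
Step 3: mu = 302.67 cm^2/(V*s)

302.67


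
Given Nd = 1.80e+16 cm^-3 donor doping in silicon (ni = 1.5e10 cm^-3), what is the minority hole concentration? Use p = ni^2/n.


Step 1: Since Nd >> ni, n ≈ Nd = 1.80e+16 cm^-3
Step 2: p = ni^2 / n = (1.5e10)^2 / 1.80e+16
Step 3: p = 2.25e20 / 1.80e+16 = 1.25e+04 cm^-3

1.25e+04


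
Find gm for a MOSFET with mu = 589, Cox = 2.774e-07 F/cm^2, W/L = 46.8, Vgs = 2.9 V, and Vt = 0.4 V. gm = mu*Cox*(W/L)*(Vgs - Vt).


Step 1: Vov = Vgs - Vt = 2.9 - 0.4 = 2.5 V
Step 2: gm = mu * Cox * (W/L) * Vov
Step 3: gm = 589 * 2.774e-07 * 46.8 * 2.5 = 1.91e-02 S

1.91e-02


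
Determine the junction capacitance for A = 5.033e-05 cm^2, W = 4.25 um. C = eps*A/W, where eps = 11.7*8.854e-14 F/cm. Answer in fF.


Step 1: eps_Si = 11.7 * 8.854e-14 = 1.035918e-12 F/cm
Step 2: W in cm = 4.25 * 1e-4 = 4.25e-04 cm
Step 3: C = 1.035918e-12 * 5.033e-05 / 4.25e-04 = 1.226771e-13 F
Step 4: C = 122.68 fF

122.68


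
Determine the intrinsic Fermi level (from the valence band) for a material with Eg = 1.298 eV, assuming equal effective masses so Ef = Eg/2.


Step 1: For an intrinsic semiconductor, the Fermi level sits at midgap.
Step 2: Ef = Eg / 2 = 1.298 / 2 = 0.649 eV

0.649


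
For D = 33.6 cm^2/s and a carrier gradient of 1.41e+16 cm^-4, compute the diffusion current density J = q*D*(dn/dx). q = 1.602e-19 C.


Step 1: J = q * D * (dn/dx)
Step 2: J = 1.602e-19 * 33.6 * 1.41e+16
Step 3: J = 7.59e-02 A/cm^2

7.59e-02


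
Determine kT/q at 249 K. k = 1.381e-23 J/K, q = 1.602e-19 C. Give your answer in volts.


Step 1: kT = 1.381e-23 * 249 = 3.43869e-21 J
Step 2: Vt = kT/q = 3.43869e-21 / 1.602e-19
Step 3: Vt = 0.02146 V

0.02146


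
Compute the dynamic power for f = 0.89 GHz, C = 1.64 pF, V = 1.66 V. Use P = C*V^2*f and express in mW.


Step 1: V^2 = 1.66^2 = 2.7556 V^2
Step 2: P = C*V^2*f = 1.64e-12 F * 2.7556 * 0.89e9 Hz
Step 3: P = 4.02207376e-03 W
Step 4: P = 4.022 mW

4.022


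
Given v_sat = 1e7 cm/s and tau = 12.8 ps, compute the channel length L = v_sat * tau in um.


Step 1: tau in seconds = 12.8 ps * 1e-12 = 1.2800e-11 s
Step 2: L = v_sat * tau = 1e7 * 1.2800e-11 = 1.2800e-04 cm
Step 3: L in um = 1.2800e-04 * 1e4 = 1.28 um

1.28


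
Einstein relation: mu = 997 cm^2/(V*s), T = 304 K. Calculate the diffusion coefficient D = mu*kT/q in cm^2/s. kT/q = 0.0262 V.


Step 1: D = mu * (kT/q)
Step 2: D = 997 * 0.0262
Step 3: D = 26.12 cm^2/s

26.12


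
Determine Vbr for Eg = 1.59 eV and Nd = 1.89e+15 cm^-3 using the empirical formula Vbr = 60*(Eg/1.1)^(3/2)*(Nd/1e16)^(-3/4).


Step 1: Eg/1.1 = 1.59/1.1 = 1.445455
Step 2: (Eg/1.1)^1.5 = 1.445455^1.5 = 1.737828
Step 3: (Nd/1e16)^(-0.75) = (0.189)^(-0.75) = 3.488620
Step 4: Vbr = 60 * 1.737828 * 3.488620 = 363.8 V

363.8


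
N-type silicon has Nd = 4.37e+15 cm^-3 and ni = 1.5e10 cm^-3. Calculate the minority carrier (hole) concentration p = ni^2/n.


Step 1: Since Nd >> ni, n ≈ Nd = 4.37e+15 cm^-3
Step 2: p = ni^2 / n = (1.5e10)^2 / 4.37e+15
Step 3: p = 2.25e20 / 4.37e+15 = 5.15e+04 cm^-3

5.15e+04


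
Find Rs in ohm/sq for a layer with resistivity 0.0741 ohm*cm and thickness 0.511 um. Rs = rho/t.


Step 1: Convert thickness to cm: t = 0.511 um = 5.1100e-05 cm
Step 2: Rs = rho / t = 0.0741 / 5.1100e-05
Step 3: Rs = 1450.1 ohm/sq

1450.1


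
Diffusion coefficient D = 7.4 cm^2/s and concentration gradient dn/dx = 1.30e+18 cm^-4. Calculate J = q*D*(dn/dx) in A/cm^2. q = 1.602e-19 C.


Step 1: J = q * D * (dn/dx)
Step 2: J = 1.602e-19 * 7.4 * 1.30e+18
Step 3: J = 1.54e+00 A/cm^2

1.54e+00


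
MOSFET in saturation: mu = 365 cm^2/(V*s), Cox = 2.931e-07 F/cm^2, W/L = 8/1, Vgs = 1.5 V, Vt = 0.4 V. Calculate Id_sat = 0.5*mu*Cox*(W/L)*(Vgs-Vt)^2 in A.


Step 1: Overdrive voltage Vov = Vgs - Vt = 1.5 - 0.4 = 1.1 V
Step 2: W/L = 8/1 = 8
Step 3: Id = 0.5 * 365 * 2.931e-07 * 8 * 1.1^2
Step 4: Id = 5.18e-04 A

5.18e-04


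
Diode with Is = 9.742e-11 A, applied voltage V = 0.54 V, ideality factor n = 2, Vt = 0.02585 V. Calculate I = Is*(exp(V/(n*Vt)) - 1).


Step 1: V/(n*Vt) = 0.54/(2*0.02585) = 10.4449
Step 2: exp(10.4449) = 3.4369e+04
Step 3: I = 9.742e-11 * (3.4369e+04 - 1) = 3.35e-06 A

3.35e-06


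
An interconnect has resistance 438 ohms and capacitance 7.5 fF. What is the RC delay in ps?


Step 1: tau = R * C
Step 2: tau = 438 * 7.5 fF = 438 * 7.5e-15 F
Step 3: tau = 3.285e-12 s = 3.285 ps

3.285


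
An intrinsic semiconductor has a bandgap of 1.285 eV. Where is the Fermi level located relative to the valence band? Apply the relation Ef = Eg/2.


Step 1: For an intrinsic semiconductor, the Fermi level sits at midgap.
Step 2: Ef = Eg / 2 = 1.285 / 2 = 0.6425 eV

0.6425


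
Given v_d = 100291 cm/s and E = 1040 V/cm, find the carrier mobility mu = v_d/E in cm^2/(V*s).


Step 1: mu = v_d / E
Step 2: mu = 100291 / 1040
Step 3: mu = 96.43 cm^2/(V*s)

96.43


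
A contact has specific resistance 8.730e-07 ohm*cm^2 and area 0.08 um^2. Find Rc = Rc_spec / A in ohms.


Step 1: Convert area to cm^2: 0.08 um^2 = 8.0000e-10 cm^2
Step 2: Rc = Rc_spec / A = 8.730e-07 / 8.0000e-10
Step 3: Rc = 1.09e+03 ohms

1.09e+03


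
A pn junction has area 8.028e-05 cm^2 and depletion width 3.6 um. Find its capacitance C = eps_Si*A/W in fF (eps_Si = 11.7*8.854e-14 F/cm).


Step 1: eps_Si = 11.7 * 8.854e-14 = 1.035918e-12 F/cm
Step 2: W in cm = 3.6 * 1e-4 = 3.60e-04 cm
Step 3: C = 1.035918e-12 * 8.028e-05 / 3.60e-04 = 2.310097e-13 F
Step 4: C = 231.01 fF

231.01


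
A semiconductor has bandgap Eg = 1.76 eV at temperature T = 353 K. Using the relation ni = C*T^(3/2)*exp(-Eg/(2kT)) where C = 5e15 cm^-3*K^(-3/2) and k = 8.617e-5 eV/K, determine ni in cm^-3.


Step 1: Compute kT = 8.617e-5 * 353 = 0.03041801 eV
Step 2: Exponent = -Eg/(2kT) = -1.76/(2*0.03041801) = -28.93023
Step 3: T^(3/2) = 353^1.5 = 6632.27
Step 4: ni = 5e15 * 6632.27 * exp(-28.93023) = 9.04e+06 cm^-3

9.04e+06


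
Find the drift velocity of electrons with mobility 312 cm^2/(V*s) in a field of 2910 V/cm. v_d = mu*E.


Step 1: v_d = mu * E
Step 2: v_d = 312 * 2910 = 907920
Step 3: v_d = 9.08e+05 cm/s

9.08e+05


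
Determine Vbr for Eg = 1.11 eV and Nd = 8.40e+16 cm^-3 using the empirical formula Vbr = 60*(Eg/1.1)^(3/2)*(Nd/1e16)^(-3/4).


Step 1: Eg/1.1 = 1.11/1.1 = 1.009091
Step 2: (Eg/1.1)^1.5 = 1.009091^1.5 = 1.013667
Step 3: (Nd/1e16)^(-0.75) = (8.4)^(-0.75) = 0.202670
Step 4: Vbr = 60 * 1.013667 * 0.202670 = 12.3 V

12.3


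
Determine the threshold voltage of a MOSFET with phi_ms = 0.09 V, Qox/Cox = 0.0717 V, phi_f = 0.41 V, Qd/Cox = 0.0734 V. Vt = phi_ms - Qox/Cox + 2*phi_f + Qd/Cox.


Step 1: Vt = phi_ms - Qox/Cox + 2*phi_f + Qd/Cox
Step 2: Vt = 0.09 - 0.0717 + 2*0.41 + 0.0734
Step 3: Vt = 0.09 - 0.0717 + 0.82 + 0.0734
Step 4: Vt = 0.9117 V

0.9117


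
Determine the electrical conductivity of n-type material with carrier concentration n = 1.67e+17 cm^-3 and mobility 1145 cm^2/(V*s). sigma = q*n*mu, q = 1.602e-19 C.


Step 1: sigma = q * n * mu
Step 2: sigma = 1.602e-19 * 1.67e+17 * 1145
Step 3: sigma = 3.063e+01 S/cm

3.063e+01


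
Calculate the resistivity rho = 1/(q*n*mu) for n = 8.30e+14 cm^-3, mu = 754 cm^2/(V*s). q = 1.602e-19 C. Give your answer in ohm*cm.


Step 1: sigma = q * n * mu = 1.602e-19 * 8.30e+14 * 754 = 1.00256e-01 S/cm
Step 2: rho = 1 / sigma = 1 / 1.00256e-01 = 9.974 ohm*cm

9.974


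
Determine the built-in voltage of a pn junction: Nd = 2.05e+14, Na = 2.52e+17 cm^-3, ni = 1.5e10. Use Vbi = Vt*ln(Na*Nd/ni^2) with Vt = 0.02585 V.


Step 1: Compute Na*Nd/ni^2 = 2.52e+17 * 2.05e+14 / (1.5e10)^2 = 2.2960e+11
Step 2: ln(2.2960e+11) = 26.1596
Step 3: Vbi = 0.02585 * 26.1596 = 0.676 V

0.676


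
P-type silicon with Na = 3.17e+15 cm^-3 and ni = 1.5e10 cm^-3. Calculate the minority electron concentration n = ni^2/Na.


Step 1: Majority hole concentration p ≈ Na = 3.17e+15 cm^-3
Step 2: n = ni^2 / Na = (1.5e10)^2 / 3.17e+15
Step 3: n = 7.10e+04 cm^-3

7.10e+04


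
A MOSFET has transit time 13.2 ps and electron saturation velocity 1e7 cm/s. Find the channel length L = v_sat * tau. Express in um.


Step 1: tau in seconds = 13.2 ps * 1e-12 = 1.3200e-11 s
Step 2: L = v_sat * tau = 1e7 * 1.3200e-11 = 1.3200e-04 cm
Step 3: L in um = 1.3200e-04 * 1e4 = 1.32 um

1.32


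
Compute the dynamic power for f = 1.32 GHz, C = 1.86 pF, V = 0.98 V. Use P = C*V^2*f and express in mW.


Step 1: V^2 = 0.98^2 = 0.9604 V^2
Step 2: P = C*V^2*f = 1.86e-12 F * 0.9604 * 1.32e9 Hz
Step 3: P = 2.35797408e-03 W
Step 4: P = 2.358 mW

2.358


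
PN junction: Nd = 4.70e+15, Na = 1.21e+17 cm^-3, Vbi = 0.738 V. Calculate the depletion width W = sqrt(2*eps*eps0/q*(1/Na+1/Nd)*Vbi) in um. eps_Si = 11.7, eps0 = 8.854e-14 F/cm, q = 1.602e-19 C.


Step 1: 1/Na + 1/Nd = 1/1.21e+17 + 1/4.70e+15 = 2.21030e-16
Step 2: 2*eps*eps0/q = 2*11.7*8.854e-14/1.602e-19 = 1.293281e+07
Step 3: W^2 = 1.293281e+07 * 2.21030e-16 * 0.738 = 2.10960e-09
Step 4: W = sqrt(2.10960e-09) = 4.593e-05 cm = 0.4593 um

0.4593


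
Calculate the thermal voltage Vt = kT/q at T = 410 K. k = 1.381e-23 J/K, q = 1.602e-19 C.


Step 1: kT = 1.381e-23 * 410 = 5.6621e-21 J
Step 2: Vt = kT/q = 5.6621e-21 / 1.602e-19
Step 3: Vt = 0.03534 V

0.03534


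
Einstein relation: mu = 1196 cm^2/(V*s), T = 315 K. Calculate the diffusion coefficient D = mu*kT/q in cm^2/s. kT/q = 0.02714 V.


Step 1: D = mu * (kT/q)
Step 2: D = 1196 * 0.02714
Step 3: D = 32.46 cm^2/s

32.46


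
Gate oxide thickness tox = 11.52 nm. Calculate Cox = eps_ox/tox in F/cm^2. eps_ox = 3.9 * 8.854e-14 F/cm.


Step 1: eps_ox = 3.9 * 8.854e-14 = 3.45306e-13 F/cm
Step 2: tox in cm = 11.52 nm * 1e-7 = 1.1520e-06 cm
Step 3: Cox = 3.45306e-13 / 1.1520e-06 = 3.00e-07 F/cm^2

3.00e-07


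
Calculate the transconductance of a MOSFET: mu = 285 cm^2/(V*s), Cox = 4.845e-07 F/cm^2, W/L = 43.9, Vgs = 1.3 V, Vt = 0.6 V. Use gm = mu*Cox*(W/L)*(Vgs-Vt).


Step 1: Vov = Vgs - Vt = 1.3 - 0.6 = 0.7 V
Step 2: gm = mu * Cox * (W/L) * Vov
Step 3: gm = 285 * 4.845e-07 * 43.9 * 0.7 = 4.24e-03 S

4.24e-03


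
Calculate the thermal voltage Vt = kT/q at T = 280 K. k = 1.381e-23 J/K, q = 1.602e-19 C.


Step 1: kT = 1.381e-23 * 280 = 3.8668e-21 J
Step 2: Vt = kT/q = 3.8668e-21 / 1.602e-19
Step 3: Vt = 0.02414 V

0.02414


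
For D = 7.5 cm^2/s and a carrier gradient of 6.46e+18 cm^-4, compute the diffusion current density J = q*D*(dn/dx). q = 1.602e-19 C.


Step 1: J = q * D * (dn/dx)
Step 2: J = 1.602e-19 * 7.5 * 6.46e+18
Step 3: J = 7.76e+00 A/cm^2

7.76e+00


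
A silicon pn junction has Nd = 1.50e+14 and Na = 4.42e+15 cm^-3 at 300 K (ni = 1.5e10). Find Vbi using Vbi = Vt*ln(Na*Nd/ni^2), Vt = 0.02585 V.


Step 1: Compute Na*Nd/ni^2 = 4.42e+15 * 1.50e+14 / (1.5e10)^2 = 2.9467e+09
Step 2: ln(2.9467e+09) = 21.8040
Step 3: Vbi = 0.02585 * 21.8040 = 0.564 V

0.564


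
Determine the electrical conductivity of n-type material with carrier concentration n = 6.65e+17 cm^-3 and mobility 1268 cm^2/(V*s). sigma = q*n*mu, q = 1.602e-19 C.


Step 1: sigma = q * n * mu
Step 2: sigma = 1.602e-19 * 6.65e+17 * 1268
Step 3: sigma = 1.351e+02 S/cm

1.351e+02


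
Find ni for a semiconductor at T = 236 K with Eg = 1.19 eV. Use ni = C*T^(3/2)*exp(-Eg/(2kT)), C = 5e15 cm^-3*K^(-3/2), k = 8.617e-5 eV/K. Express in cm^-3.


Step 1: Compute kT = 8.617e-5 * 236 = 0.02033612 eV
Step 2: Exponent = -Eg/(2kT) = -1.19/(2*0.02033612) = -29.25829
Step 3: T^(3/2) = 236^1.5 = 3625.50
Step 4: ni = 5e15 * 3625.50 * exp(-29.25829) = 3.56e+06 cm^-3

3.56e+06


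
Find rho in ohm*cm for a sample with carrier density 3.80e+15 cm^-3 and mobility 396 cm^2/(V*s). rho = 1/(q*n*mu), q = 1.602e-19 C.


Step 1: sigma = q * n * mu = 1.602e-19 * 3.80e+15 * 396 = 2.41069e-01 S/cm
Step 2: rho = 1 / sigma = 1 / 2.41069e-01 = 4.148 ohm*cm

4.148


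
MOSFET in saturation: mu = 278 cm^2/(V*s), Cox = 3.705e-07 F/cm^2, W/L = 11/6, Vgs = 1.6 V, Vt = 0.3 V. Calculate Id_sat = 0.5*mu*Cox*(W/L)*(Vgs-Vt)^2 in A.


Step 1: Overdrive voltage Vov = Vgs - Vt = 1.6 - 0.3 = 1.3 V
Step 2: W/L = 11/6 = 1.83333
Step 3: Id = 0.5 * 278 * 3.705e-07 * 1.83333 * 1.3^2
Step 4: Id = 1.60e-04 A

1.60e-04


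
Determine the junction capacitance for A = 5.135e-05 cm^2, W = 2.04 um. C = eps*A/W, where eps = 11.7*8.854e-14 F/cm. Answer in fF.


Step 1: eps_Si = 11.7 * 8.854e-14 = 1.035918e-12 F/cm
Step 2: W in cm = 2.04 * 1e-4 = 2.04e-04 cm
Step 3: C = 1.035918e-12 * 5.135e-05 / 2.04e-04 = 2.607568e-13 F
Step 4: C = 260.76 fF

260.76


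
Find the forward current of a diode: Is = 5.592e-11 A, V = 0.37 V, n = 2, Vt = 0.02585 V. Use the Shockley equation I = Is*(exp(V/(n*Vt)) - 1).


Step 1: V/(n*Vt) = 0.37/(2*0.02585) = 7.1567
Step 2: exp(7.1567) = 1.2827e+03
Step 3: I = 5.592e-11 * (1.2827e+03 - 1) = 7.17e-08 A

7.17e-08


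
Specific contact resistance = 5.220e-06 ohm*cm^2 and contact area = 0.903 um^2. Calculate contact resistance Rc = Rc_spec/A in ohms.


Step 1: Convert area to cm^2: 0.903 um^2 = 9.0300e-09 cm^2
Step 2: Rc = Rc_spec / A = 5.220e-06 / 9.0300e-09
Step 3: Rc = 5.78e+02 ohms

5.78e+02


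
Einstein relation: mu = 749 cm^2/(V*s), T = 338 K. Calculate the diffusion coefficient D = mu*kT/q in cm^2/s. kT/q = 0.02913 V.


Step 1: D = mu * (kT/q)
Step 2: D = 749 * 0.02913
Step 3: D = 21.82 cm^2/s

21.82


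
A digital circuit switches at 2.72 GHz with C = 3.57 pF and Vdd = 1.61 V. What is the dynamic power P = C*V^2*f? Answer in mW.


Step 1: V^2 = 1.61^2 = 2.5921 V^2
Step 2: P = C*V^2*f = 3.57e-12 F * 2.5921 * 2.72e9 Hz
Step 3: P = 2.517032784e-02 W
Step 4: P = 25.17 mW

25.17


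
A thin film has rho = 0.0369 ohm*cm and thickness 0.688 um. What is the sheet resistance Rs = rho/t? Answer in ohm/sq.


Step 1: Convert thickness to cm: t = 0.688 um = 6.8800e-05 cm
Step 2: Rs = rho / t = 0.0369 / 6.8800e-05
Step 3: Rs = 536.3 ohm/sq

536.3


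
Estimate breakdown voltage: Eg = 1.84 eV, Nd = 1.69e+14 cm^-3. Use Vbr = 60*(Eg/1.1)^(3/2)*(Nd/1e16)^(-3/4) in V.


Step 1: Eg/1.1 = 1.84/1.1 = 1.672727
Step 2: (Eg/1.1)^1.5 = 1.672727^1.5 = 2.163404
Step 3: (Nd/1e16)^(-0.75) = (0.0169)^(-0.75) = 21.334623
Step 4: Vbr = 60 * 2.163404 * 21.334623 = 2769.3 V

2769.3


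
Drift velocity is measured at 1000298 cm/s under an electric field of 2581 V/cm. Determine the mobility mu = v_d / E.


Step 1: mu = v_d / E
Step 2: mu = 1000298 / 2581
Step 3: mu = 387.56 cm^2/(V*s)

387.56


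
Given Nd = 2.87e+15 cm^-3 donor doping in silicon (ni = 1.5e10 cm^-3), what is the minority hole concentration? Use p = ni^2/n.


Step 1: Since Nd >> ni, n ≈ Nd = 2.87e+15 cm^-3
Step 2: p = ni^2 / n = (1.5e10)^2 / 2.87e+15
Step 3: p = 2.25e20 / 2.87e+15 = 7.84e+04 cm^-3

7.84e+04


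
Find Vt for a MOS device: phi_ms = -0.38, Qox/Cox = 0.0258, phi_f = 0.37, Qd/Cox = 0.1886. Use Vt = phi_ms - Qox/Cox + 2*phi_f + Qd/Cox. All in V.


Step 1: Vt = phi_ms - Qox/Cox + 2*phi_f + Qd/Cox
Step 2: Vt = -0.38 - 0.0258 + 2*0.37 + 0.1886
Step 3: Vt = -0.38 - 0.0258 + 0.74 + 0.1886
Step 4: Vt = 0.5228 V

0.5228


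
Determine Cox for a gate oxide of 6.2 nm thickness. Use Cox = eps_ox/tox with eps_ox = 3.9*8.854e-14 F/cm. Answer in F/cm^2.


Step 1: eps_ox = 3.9 * 8.854e-14 = 3.45306e-13 F/cm
Step 2: tox in cm = 6.2 nm * 1e-7 = 6.2000e-07 cm
Step 3: Cox = 3.45306e-13 / 6.2000e-07 = 5.57e-07 F/cm^2

5.57e-07


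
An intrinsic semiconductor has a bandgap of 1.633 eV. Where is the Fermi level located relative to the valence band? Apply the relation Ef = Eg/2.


Step 1: For an intrinsic semiconductor, the Fermi level sits at midgap.
Step 2: Ef = Eg / 2 = 1.633 / 2 = 0.8165 eV

0.8165


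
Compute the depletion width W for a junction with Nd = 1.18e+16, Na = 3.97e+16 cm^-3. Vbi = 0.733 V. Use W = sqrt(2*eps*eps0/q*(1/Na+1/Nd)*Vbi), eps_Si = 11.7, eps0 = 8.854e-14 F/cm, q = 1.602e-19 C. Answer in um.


Step 1: 1/Na + 1/Nd = 1/3.97e+16 + 1/1.18e+16 = 1.09935e-16
Step 2: 2*eps*eps0/q = 2*11.7*8.854e-14/1.602e-19 = 1.293281e+07
Step 3: W^2 = 1.293281e+07 * 1.09935e-16 * 0.733 = 1.04216e-09
Step 4: W = sqrt(1.04216e-09) = 3.228e-05 cm = 0.3228 um

0.3228


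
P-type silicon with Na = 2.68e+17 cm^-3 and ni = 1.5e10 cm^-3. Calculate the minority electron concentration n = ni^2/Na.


Step 1: Majority hole concentration p ≈ Na = 2.68e+17 cm^-3
Step 2: n = ni^2 / Na = (1.5e10)^2 / 2.68e+17
Step 3: n = 8.40e+02 cm^-3

8.40e+02


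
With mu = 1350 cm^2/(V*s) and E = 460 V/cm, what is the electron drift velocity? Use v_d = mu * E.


Step 1: v_d = mu * E
Step 2: v_d = 1350 * 460 = 621000
Step 3: v_d = 6.21e+05 cm/s

6.21e+05


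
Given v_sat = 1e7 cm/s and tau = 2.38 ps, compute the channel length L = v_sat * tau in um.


Step 1: tau in seconds = 2.38 ps * 1e-12 = 2.3800e-12 s
Step 2: L = v_sat * tau = 1e7 * 2.3800e-12 = 2.3800e-05 cm
Step 3: L in um = 2.3800e-05 * 1e4 = 0.238 um

0.238


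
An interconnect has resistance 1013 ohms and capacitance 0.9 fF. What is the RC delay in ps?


Step 1: tau = R * C
Step 2: tau = 1013 * 0.9 fF = 1013 * 9.0e-16 F
Step 3: tau = 9.117e-13 s = 0.9117 ps

0.9117


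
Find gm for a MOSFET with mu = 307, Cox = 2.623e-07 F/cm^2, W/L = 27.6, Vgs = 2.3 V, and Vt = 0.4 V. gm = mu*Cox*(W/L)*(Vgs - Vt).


Step 1: Vov = Vgs - Vt = 2.3 - 0.4 = 1.9 V
Step 2: gm = mu * Cox * (W/L) * Vov
Step 3: gm = 307 * 2.623e-07 * 27.6 * 1.9 = 4.22e-03 S

4.22e-03


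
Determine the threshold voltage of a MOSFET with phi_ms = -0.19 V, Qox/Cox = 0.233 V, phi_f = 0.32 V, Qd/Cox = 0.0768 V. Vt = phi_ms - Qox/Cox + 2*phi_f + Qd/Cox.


Step 1: Vt = phi_ms - Qox/Cox + 2*phi_f + Qd/Cox
Step 2: Vt = -0.19 - 0.233 + 2*0.32 + 0.0768
Step 3: Vt = -0.19 - 0.233 + 0.64 + 0.0768
Step 4: Vt = 0.2938 V

0.2938


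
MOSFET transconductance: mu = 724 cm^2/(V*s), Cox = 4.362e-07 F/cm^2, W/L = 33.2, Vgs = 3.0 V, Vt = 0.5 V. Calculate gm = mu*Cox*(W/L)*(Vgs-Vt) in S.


Step 1: Vov = Vgs - Vt = 3.0 - 0.5 = 2.5 V
Step 2: gm = mu * Cox * (W/L) * Vov
Step 3: gm = 724 * 4.362e-07 * 33.2 * 2.5 = 2.62e-02 S

2.62e-02


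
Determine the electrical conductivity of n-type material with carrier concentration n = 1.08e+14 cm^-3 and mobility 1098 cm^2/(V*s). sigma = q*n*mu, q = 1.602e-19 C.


Step 1: sigma = q * n * mu
Step 2: sigma = 1.602e-19 * 1.08e+14 * 1098
Step 3: sigma = 1.900e-02 S/cm

1.900e-02


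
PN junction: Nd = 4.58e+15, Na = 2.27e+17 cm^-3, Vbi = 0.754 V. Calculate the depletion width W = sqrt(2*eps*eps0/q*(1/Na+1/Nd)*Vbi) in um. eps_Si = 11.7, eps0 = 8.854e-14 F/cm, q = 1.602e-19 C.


Step 1: 1/Na + 1/Nd = 1/2.27e+17 + 1/4.58e+15 = 2.22746e-16
Step 2: 2*eps*eps0/q = 2*11.7*8.854e-14/1.602e-19 = 1.293281e+07
Step 3: W^2 = 1.293281e+07 * 2.22746e-16 * 0.754 = 2.17207e-09
Step 4: W = sqrt(2.17207e-09) = 4.661e-05 cm = 0.4661 um

0.4661


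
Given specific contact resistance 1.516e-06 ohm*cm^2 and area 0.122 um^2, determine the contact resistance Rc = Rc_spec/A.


Step 1: Convert area to cm^2: 0.122 um^2 = 1.2200e-09 cm^2
Step 2: Rc = Rc_spec / A = 1.516e-06 / 1.2200e-09
Step 3: Rc = 1.24e+03 ohms

1.24e+03


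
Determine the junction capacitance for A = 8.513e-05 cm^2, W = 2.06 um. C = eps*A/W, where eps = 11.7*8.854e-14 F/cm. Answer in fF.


Step 1: eps_Si = 11.7 * 8.854e-14 = 1.035918e-12 F/cm
Step 2: W in cm = 2.06 * 1e-4 = 2.06e-04 cm
Step 3: C = 1.035918e-12 * 8.513e-05 / 2.06e-04 = 4.280956e-13 F
Step 4: C = 428.1 fF

428.1


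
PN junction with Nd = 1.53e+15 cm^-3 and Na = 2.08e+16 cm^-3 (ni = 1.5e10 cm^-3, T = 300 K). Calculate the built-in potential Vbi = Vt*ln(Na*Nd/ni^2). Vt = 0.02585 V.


Step 1: Compute Na*Nd/ni^2 = 2.08e+16 * 1.53e+15 / (1.5e10)^2 = 1.4144e+11
Step 2: ln(1.4144e+11) = 25.6751
Step 3: Vbi = 0.02585 * 25.6751 = 0.664 V

0.664


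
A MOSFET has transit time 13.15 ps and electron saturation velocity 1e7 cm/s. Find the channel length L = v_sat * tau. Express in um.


Step 1: tau in seconds = 13.15 ps * 1e-12 = 1.3150e-11 s
Step 2: L = v_sat * tau = 1e7 * 1.3150e-11 = 1.3150e-04 cm
Step 3: L in um = 1.3150e-04 * 1e4 = 1.315 um

1.315


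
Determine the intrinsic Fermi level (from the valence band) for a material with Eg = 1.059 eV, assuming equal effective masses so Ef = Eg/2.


Step 1: For an intrinsic semiconductor, the Fermi level sits at midgap.
Step 2: Ef = Eg / 2 = 1.059 / 2 = 0.5295 eV

0.5295


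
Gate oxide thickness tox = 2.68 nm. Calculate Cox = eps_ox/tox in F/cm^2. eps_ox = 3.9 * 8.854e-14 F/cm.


Step 1: eps_ox = 3.9 * 8.854e-14 = 3.45306e-13 F/cm
Step 2: tox in cm = 2.68 nm * 1e-7 = 2.6800e-07 cm
Step 3: Cox = 3.45306e-13 / 2.6800e-07 = 1.29e-06 F/cm^2

1.29e-06


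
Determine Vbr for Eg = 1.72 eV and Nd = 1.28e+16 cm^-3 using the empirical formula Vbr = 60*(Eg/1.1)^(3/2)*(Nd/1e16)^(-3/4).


Step 1: Eg/1.1 = 1.72/1.1 = 1.563636
Step 2: (Eg/1.1)^1.5 = 1.563636^1.5 = 1.955255
Step 3: (Nd/1e16)^(-0.75) = (1.28)^(-0.75) = 0.830984
Step 4: Vbr = 60 * 1.955255 * 0.830984 = 97.5 V

97.5


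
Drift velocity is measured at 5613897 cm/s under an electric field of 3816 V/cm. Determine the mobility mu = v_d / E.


Step 1: mu = v_d / E
Step 2: mu = 5613897 / 3816
Step 3: mu = 1471.15 cm^2/(V*s)

1471.15


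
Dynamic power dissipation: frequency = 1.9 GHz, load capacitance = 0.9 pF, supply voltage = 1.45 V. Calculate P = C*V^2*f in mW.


Step 1: V^2 = 1.45^2 = 2.1025 V^2
Step 2: P = C*V^2*f = 0.9e-12 F * 2.1025 * 1.9e9 Hz
Step 3: P = 3.595275e-03 W
Step 4: P = 3.595 mW

3.595


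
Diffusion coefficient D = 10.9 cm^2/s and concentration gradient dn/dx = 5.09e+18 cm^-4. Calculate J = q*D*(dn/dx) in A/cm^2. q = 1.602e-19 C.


Step 1: J = q * D * (dn/dx)
Step 2: J = 1.602e-19 * 10.9 * 5.09e+18
Step 3: J = 8.89e+00 A/cm^2

8.89e+00


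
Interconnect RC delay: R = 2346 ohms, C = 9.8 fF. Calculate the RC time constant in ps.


Step 1: tau = R * C
Step 2: tau = 2346 * 9.8 fF = 2346 * 9.8e-15 F
Step 3: tau = 2.29908e-11 s = 22.9908 ps

22.9908


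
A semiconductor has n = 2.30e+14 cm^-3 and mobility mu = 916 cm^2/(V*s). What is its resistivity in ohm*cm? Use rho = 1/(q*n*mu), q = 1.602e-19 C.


Step 1: sigma = q * n * mu = 1.602e-19 * 2.30e+14 * 916 = 3.37509e-02 S/cm
Step 2: rho = 1 / sigma = 1 / 3.37509e-02 = 29.63 ohm*cm

29.63


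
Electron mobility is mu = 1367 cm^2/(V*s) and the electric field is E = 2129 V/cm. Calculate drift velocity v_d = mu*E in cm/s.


Step 1: v_d = mu * E
Step 2: v_d = 1367 * 2129 = 2910343
Step 3: v_d = 2.91e+06 cm/s

2.91e+06


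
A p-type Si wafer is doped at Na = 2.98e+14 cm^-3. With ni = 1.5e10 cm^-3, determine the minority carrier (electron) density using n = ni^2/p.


Step 1: Majority hole concentration p ≈ Na = 2.98e+14 cm^-3
Step 2: n = ni^2 / Na = (1.5e10)^2 / 2.98e+14
Step 3: n = 7.55e+05 cm^-3

7.55e+05


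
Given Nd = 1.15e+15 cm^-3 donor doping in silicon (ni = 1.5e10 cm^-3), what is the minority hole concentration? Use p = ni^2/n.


Step 1: Since Nd >> ni, n ≈ Nd = 1.15e+15 cm^-3
Step 2: p = ni^2 / n = (1.5e10)^2 / 1.15e+15
Step 3: p = 2.25e20 / 1.15e+15 = 1.96e+05 cm^-3

1.96e+05


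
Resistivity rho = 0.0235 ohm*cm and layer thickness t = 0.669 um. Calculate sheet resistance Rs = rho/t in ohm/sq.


Step 1: Convert thickness to cm: t = 0.669 um = 6.6900e-05 cm
Step 2: Rs = rho / t = 0.0235 / 6.6900e-05
Step 3: Rs = 351.3 ohm/sq

351.3


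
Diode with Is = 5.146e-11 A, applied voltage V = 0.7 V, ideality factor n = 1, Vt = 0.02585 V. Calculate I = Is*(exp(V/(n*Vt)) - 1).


Step 1: V/(n*Vt) = 0.7/(1*0.02585) = 27.0793
Step 2: exp(27.0793) = 5.7596e+11
Step 3: I = 5.146e-11 * (5.7596e+11 - 1) = 2.96e+01 A

2.96e+01


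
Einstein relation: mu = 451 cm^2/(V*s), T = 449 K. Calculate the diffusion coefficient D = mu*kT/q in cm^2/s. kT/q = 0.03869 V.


Step 1: D = mu * (kT/q)
Step 2: D = 451 * 0.03869
Step 3: D = 17.45 cm^2/s

17.45


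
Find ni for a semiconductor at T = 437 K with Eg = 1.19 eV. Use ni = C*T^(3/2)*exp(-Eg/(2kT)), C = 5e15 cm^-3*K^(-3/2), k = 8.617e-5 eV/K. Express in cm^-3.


Step 1: Compute kT = 8.617e-5 * 437 = 0.03765629 eV
Step 2: Exponent = -Eg/(2kT) = -1.19/(2*0.03765629) = -15.80081
Step 3: T^(3/2) = 437^1.5 = 9135.29
Step 4: ni = 5e15 * 9135.29 * exp(-15.80081) = 6.27e+12 cm^-3

6.27e+12


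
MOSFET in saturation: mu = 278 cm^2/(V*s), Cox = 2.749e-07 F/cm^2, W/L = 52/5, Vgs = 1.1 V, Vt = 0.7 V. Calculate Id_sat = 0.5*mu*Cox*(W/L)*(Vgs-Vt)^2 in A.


Step 1: Overdrive voltage Vov = Vgs - Vt = 1.1 - 0.7 = 0.4 V
Step 2: W/L = 52/5 = 10.4
Step 3: Id = 0.5 * 278 * 2.749e-07 * 10.4 * 0.4^2
Step 4: Id = 6.36e-05 A

6.36e-05


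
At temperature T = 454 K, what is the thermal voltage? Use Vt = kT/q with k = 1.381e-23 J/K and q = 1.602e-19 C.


Step 1: kT = 1.381e-23 * 454 = 6.26974e-21 J
Step 2: Vt = kT/q = 6.26974e-21 / 1.602e-19
Step 3: Vt = 0.03914 V

0.03914


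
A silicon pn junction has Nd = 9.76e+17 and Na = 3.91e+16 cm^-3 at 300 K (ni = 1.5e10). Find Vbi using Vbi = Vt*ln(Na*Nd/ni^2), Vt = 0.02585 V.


Step 1: Compute Na*Nd/ni^2 = 3.91e+16 * 9.76e+17 / (1.5e10)^2 = 1.6961e+14
Step 2: ln(1.6961e+14) = 32.7645
Step 3: Vbi = 0.02585 * 32.7645 = 0.847 V

0.847


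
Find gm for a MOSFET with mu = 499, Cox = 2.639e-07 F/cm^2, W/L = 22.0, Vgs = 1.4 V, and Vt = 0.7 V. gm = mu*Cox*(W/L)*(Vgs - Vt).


Step 1: Vov = Vgs - Vt = 1.4 - 0.7 = 0.7 V
Step 2: gm = mu * Cox * (W/L) * Vov
Step 3: gm = 499 * 2.639e-07 * 22.0 * 0.7 = 2.03e-03 S

2.03e-03


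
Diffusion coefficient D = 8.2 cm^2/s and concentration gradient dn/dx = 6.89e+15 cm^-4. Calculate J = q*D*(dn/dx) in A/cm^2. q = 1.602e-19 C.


Step 1: J = q * D * (dn/dx)
Step 2: J = 1.602e-19 * 8.2 * 6.89e+15
Step 3: J = 9.05e-03 A/cm^2

9.05e-03


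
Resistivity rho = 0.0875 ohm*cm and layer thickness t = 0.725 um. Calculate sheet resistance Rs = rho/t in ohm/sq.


Step 1: Convert thickness to cm: t = 0.725 um = 7.2500e-05 cm
Step 2: Rs = rho / t = 0.0875 / 7.2500e-05
Step 3: Rs = 1206.9 ohm/sq

1206.9


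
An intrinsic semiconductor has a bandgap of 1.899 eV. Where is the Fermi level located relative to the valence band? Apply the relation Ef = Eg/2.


Step 1: For an intrinsic semiconductor, the Fermi level sits at midgap.
Step 2: Ef = Eg / 2 = 1.899 / 2 = 0.9495 eV

0.9495


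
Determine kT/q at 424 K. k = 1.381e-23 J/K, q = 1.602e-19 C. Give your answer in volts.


Step 1: kT = 1.381e-23 * 424 = 5.85544e-21 J
Step 2: Vt = kT/q = 5.85544e-21 / 1.602e-19
Step 3: Vt = 0.03655 V

0.03655


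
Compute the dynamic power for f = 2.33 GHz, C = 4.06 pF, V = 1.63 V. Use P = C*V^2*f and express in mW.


Step 1: V^2 = 1.63^2 = 2.6569 V^2
Step 2: P = C*V^2*f = 4.06e-12 F * 2.6569 * 2.33e9 Hz
Step 3: P = 2.513374262e-02 W
Step 4: P = 25.134 mW

25.134


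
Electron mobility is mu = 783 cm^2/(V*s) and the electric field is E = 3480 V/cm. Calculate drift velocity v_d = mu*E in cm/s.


Step 1: v_d = mu * E
Step 2: v_d = 783 * 3480 = 2724840
Step 3: v_d = 2.72e+06 cm/s

2.72e+06


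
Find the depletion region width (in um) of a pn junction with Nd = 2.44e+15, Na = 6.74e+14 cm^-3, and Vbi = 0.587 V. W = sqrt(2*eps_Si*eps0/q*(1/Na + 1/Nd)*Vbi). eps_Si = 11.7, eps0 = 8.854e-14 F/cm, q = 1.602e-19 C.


Step 1: 1/Na + 1/Nd = 1/6.74e+14 + 1/2.44e+15 = 1.89352e-15
Step 2: 2*eps*eps0/q = 2*11.7*8.854e-14/1.602e-19 = 1.293281e+07
Step 3: W^2 = 1.293281e+07 * 1.89352e-15 * 0.587 = 1.43748e-08
Step 4: W = sqrt(1.43748e-08) = 1.199e-04 cm = 1.199 um

1.199
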